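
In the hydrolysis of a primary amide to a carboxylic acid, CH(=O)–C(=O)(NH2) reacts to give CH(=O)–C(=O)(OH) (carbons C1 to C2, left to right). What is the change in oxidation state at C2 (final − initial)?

Before: C2 has 1 bond to C, 2 bonds to O, 1 bond to N → oxidation state +3.
After: C2 has 1 bond to C, 3 bonds to O → oxidation state +3.
Δ = +3 − (+3) = 0, so no net redox change at C2.

0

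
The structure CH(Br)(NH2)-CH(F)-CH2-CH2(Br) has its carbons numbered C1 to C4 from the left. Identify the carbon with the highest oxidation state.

C1

Bonds to more-electronegative neighbours contribute +1 each, bonds to H or metals contribute −1 each, and C–C bonds contribute 0. Tallying each carbon:
C1: 1C, 1H, 1N, 1Br → 0 − 1 + 1 + 1 = +1
C2: 2C, 1H, 1F → 0 − 1 + 1 = 0
C3: 2C, 2H → 0 − 2 = -2
C4: 1C, 2H, 1Br → 0 − 2 + 1 = -1
The most oxidised carbon is C1 at +1.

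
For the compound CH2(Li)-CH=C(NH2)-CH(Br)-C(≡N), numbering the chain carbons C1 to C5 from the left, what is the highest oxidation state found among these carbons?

Tallying each carbon's bonds:
C1: 1C, 2H, 1Li → 0 − 2 − 1 = -3
C2: 3C, 1H → 0 − 1 = -1
C3: 3C, 1N → 0 + 1 = +1
C4: 2C, 1H, 1Br → 0 − 1 + 1 = 0
C5: 1C, 3N → 0 + 3 = +3
The highest value is +3.

+3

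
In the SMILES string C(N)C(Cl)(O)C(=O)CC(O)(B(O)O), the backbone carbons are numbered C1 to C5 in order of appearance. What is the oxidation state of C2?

C2 has one bond to C (0), one bond to C (0), one bond to Cl (+1), one bond to O (+1).
Oxidation state = 0 + 0 + 1 + 1 = +2.

+2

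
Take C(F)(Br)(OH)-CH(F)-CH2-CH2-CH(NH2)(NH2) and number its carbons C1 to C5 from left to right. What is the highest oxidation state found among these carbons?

+3

Each bond to a more electronegative atom (O, N, halogen) counts +1, each bond to a less electronegative atom (H, metal, B, Si) counts −1, and each C–C bond counts 0. Tallying each carbon:
C1: 1C, 1O, 1F, 1Br → 0 + 1 + 1 + 1 = +3
C2: 2C, 1H, 1F → 0 − 1 + 1 = 0
C3: 2C, 2H → 0 − 2 = -2
C4: 2C, 2H → 0 − 2 = -2
C5: 1C, 1H, 2N → 0 − 1 + 2 = +1
The highest value is +3.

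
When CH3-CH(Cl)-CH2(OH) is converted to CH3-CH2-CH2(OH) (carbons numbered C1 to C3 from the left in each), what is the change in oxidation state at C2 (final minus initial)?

-2

Before: C2 has 2 bonds to C, 1 bond to H, 1 bond to Cl → oxidation state 0.
After: C2 has 2 bonds to C, 2 bonds to H → oxidation state -2.
Δ = -2 − (0) = -2, so this is a reduction at C2.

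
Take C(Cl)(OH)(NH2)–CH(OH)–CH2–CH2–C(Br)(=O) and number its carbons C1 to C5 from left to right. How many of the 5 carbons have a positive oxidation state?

Tallying each carbon's bonds:
C1: 1C, 1O, 1N, 1Cl → 0 + 1 + 1 + 1 = +3
C2: 2C, 1H, 1O → 0 − 1 + 1 = 0
C3: 2C, 2H → 0 − 2 = -2
C4: 2C, 2H → 0 − 2 = -2
C5: 1C, 2O, 1Br → 0 + 2 + 1 = +3
2 carbons (C1, C5) meet the condition.

2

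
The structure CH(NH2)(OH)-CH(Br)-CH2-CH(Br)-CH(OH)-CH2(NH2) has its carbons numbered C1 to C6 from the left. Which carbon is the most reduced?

Count +1 for every bond to an atom more electronegative than carbon and −1 for every bond to one less electronegative; C–C bonds are 0. Tallying each carbon:
C1: 1C, 1H, 1O, 1N → 0 − 1 + 1 + 1 = +1
C2: 2C, 1H, 1Br → 0 − 1 + 1 = 0
C3: 2C, 2H → 0 − 2 = -2
C4: 2C, 1H, 1Br → 0 − 1 + 1 = 0
C5: 2C, 1H, 1O → 0 − 1 + 1 = 0
C6: 1C, 2H, 1N → 0 − 2 + 1 = -1
The most reduced carbon is C3 at -2.

C3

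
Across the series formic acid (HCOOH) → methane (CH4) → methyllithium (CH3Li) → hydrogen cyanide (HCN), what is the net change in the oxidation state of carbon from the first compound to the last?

0

Carbon oxidation states along the series — formic acid: +2, methane: -4, methyllithium: -4, hydrogen cyanide: +2.
Net change = +2 − (+2) = 0.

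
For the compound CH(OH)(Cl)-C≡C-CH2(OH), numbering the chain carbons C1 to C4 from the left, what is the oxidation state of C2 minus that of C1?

-1

C2: 4C → 0 = 0
C1: 1C, 1H, 1O, 1Cl → 0 − 1 + 1 + 1 = +1
Difference: 0 − (+1) = -1.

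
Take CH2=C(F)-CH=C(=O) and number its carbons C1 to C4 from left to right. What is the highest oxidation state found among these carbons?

+2

Tallying each carbon's bonds:
C1: 2C, 2H → 0 − 2 = -2
C2: 3C, 1F → 0 + 1 = +1
C3: 3C, 1H → 0 − 1 = -1
C4: 2C, 2O → 0 + 2 = +2
The highest value is +2.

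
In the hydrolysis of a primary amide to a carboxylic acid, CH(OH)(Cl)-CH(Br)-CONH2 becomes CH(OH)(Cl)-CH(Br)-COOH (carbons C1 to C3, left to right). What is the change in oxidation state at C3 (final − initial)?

Before: C3 has 1 bond to C, 2 bonds to O, 1 bond to N → oxidation state +3.
After: C3 has 1 bond to C, 3 bonds to O → oxidation state +3.
Δ = +3 − (+3) = 0, so no net redox change at C3.

0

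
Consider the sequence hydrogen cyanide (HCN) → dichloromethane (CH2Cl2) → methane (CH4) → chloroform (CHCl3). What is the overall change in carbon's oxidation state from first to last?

0

Carbon oxidation states along the series — hydrogen cyanide: +2, dichloromethane: 0, methane: -4, chloroform: +2.
Net change = +2 − (+2) = 0.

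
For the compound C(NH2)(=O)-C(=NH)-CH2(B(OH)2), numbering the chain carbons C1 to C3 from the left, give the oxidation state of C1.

+3

C1 has one bond to C (0), one bond to N (+1), a double bond to O (2×+1 = +2).
Oxidation state = 0 + 1 + 2 = +3.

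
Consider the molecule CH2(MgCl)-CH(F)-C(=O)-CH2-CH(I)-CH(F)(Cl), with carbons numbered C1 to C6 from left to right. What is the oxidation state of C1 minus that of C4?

C1: 1C, 2H, 1Mg → 0 − 2 − 1 = -3
C4: 2C, 2H → 0 − 2 = -2
Difference: -3 − (-2) = -1.

-1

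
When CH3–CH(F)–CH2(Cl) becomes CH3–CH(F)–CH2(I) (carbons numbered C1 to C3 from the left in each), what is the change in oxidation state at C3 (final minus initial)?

Before: C3 has 1 bond to C, 2 bonds to H, 1 bond to Cl → oxidation state -1.
After: C3 has 1 bond to C, 2 bonds to H, 1 bond to I → oxidation state -1.
Δ = -1 − (-1) = 0, so no net redox change at C3.

0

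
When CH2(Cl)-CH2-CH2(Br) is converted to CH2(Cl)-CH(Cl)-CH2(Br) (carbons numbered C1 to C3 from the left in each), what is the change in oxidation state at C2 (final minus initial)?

Before: C2 has 2 bonds to C, 2 bonds to H → oxidation state -2.
After: C2 has 2 bonds to C, 1 bond to H, 1 bond to Cl → oxidation state 0.
Δ = 0 − (-2) = +2, so this is an oxidation at C2.

+2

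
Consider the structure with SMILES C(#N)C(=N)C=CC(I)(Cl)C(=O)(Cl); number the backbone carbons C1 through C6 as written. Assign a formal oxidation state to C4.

-1

C4 has a double bond to C (2×0 = 0), one bond to C (0), one bond to H (-1).
Oxidation state = 0 + 0 − 1 = -1.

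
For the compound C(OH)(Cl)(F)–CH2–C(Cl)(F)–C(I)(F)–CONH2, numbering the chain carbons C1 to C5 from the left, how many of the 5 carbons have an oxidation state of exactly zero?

Tallying each carbon's bonds:
C1: 1C, 1O, 1F, 1Cl → 0 + 1 + 1 + 1 = +3
C2: 2C, 2H → 0 − 2 = -2
C3: 2C, 1F, 1Cl → 0 + 1 + 1 = +2
C4: 2C, 1F, 1I → 0 + 1 + 1 = +2
C5: 1C, 2O, 1N → 0 + 2 + 1 = +3
0 carbons meet the condition.

0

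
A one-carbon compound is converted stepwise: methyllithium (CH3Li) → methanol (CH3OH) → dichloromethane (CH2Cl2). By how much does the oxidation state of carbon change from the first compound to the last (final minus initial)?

+4

Carbon oxidation states along the series — methyllithium: -4, methanol: -2, dichloromethane: 0.
Net change = 0 − (-4) = +4.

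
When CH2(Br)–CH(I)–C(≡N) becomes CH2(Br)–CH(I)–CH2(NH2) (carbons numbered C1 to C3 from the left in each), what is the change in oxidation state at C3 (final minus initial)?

Before: C3 has 1 bond to C, 3 bonds to N → oxidation state +3.
After: C3 has 1 bond to C, 2 bonds to H, 1 bond to N → oxidation state -1.
Δ = -1 − (+3) = -4, so this is a reduction at C3.

-4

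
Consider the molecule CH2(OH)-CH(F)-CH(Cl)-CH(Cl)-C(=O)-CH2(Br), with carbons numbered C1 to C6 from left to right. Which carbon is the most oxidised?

Tallying each carbon's bonds:
C1: 1C, 2H, 1O → 0 − 2 + 1 = -1
C2: 2C, 1H, 1F → 0 − 1 + 1 = 0
C3: 2C, 1H, 1Cl → 0 − 1 + 1 = 0
C4: 2C, 1H, 1Cl → 0 − 1 + 1 = 0
C5: 2C, 2O → 0 + 2 = +2
C6: 1C, 2H, 1Br → 0 − 2 + 1 = -1
The most oxidised carbon is C5 at +2.

C5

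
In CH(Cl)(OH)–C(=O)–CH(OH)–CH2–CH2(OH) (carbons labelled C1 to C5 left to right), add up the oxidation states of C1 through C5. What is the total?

Count +1 for every bond to an atom more electronegative than carbon and −1 for every bond to one less electronegative; C–C bonds are 0. Tallying each carbon:
C1: 1C, 1H, 1O, 1Cl → 0 − 1 + 1 + 1 = +1
C2: 2C, 2O → 0 + 2 = +2
C3: 2C, 1H, 1O → 0 − 1 + 1 = 0
C4: 2C, 2H → 0 − 2 = -2
C5: 1C, 2H, 1O → 0 − 2 + 1 = -1
Sum = +1 + 2 + 0 − 2 − 1 = 0.

0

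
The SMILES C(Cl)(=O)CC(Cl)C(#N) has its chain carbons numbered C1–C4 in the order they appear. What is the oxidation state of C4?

Assign +1 per bond to O/N/halogen, −1 per bond to H or an electropositive element, and 0 per bond to carbon.
C4 has one bond to C (0), a triple bond to N (3×+1 = +3).
Oxidation state = 0 + 3 = +3.

+3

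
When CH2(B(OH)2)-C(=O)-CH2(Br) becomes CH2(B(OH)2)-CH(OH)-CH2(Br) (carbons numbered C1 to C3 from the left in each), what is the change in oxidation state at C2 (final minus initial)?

-2

Before: C2 has 2 bonds to C, 2 bonds to O → oxidation state +2.
After: C2 has 2 bonds to C, 1 bond to H, 1 bond to O → oxidation state 0.
Δ = 0 − (+2) = -2, so this is a reduction at C2.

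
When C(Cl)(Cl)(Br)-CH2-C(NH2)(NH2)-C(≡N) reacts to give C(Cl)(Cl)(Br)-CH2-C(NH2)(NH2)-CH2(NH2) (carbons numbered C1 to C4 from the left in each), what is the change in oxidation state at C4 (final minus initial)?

Before: C4 has 1 bond to C, 3 bonds to N → oxidation state +3.
After: C4 has 1 bond to C, 2 bonds to H, 1 bond to N → oxidation state -1.
Δ = -1 − (+3) = -4, so this is a reduction at C4.

-4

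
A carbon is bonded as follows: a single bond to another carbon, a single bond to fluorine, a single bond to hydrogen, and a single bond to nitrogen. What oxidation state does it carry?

Assign +1 per bond to O/N/halogen, −1 per bond to H or an electropositive element, and 0 per bond to carbon.
The carbon has one bond to C (0), one bond to H (-1), one bond to N (+1), one bond to F (+1).
Oxidation state = 0 − 1 + 1 + 1 = +1.

+1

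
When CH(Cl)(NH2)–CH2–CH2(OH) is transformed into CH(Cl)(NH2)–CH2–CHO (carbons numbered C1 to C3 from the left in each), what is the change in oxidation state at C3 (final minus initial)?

+2

Before: C3 has 1 bond to C, 2 bonds to H, 1 bond to O → oxidation state -1.
After: C3 has 1 bond to C, 1 bond to H, 2 bonds to O → oxidation state +1.
Δ = +1 − (-1) = +2, so this is an oxidation at C3.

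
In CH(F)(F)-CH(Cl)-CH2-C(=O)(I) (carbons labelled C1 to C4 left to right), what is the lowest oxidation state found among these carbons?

Tallying each carbon's bonds:
C1: 1C, 1H, 2F → 0 − 1 + 2 = +1
C2: 2C, 1H, 1Cl → 0 − 1 + 1 = 0
C3: 2C, 2H → 0 − 2 = -2
C4: 1C, 2O, 1I → 0 + 2 + 1 = +3
The lowest value is -2.

-2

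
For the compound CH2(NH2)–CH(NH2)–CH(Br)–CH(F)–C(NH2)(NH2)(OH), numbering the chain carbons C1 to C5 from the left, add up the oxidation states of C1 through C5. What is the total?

Each bond to a more electronegative atom (O, N, halogen) counts +1, each bond to a less electronegative atom (H, metal, B, Si) counts −1, and each C–C bond counts 0. Tallying each carbon:
C1: 1C, 2H, 1N → 0 − 2 + 1 = -1
C2: 2C, 1H, 1N → 0 − 1 + 1 = 0
C3: 2C, 1H, 1Br → 0 − 1 + 1 = 0
C4: 2C, 1H, 1F → 0 − 1 + 1 = 0
C5: 1C, 1O, 2N → 0 + 1 + 2 = +3
Sum = -1 + 0 + 0 + 0 + 3 = +2.

+2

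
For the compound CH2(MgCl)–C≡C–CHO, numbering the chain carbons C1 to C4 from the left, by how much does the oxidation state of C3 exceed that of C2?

0

C3: 4C → 0 = 0
C2: 4C → 0 = 0
Difference: 0 − (0) = 0.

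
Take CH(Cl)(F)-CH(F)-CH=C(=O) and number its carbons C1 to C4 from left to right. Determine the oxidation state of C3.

-1

C3 has one bond to C (0), a double bond to C (2×0 = 0), one bond to H (-1).
Oxidation state = 0 + 0 − 1 = -1.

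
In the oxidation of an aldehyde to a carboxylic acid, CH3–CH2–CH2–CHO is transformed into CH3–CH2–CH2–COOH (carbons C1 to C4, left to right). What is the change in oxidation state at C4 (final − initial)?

Before: C4 has 1 bond to C, 1 bond to H, 2 bonds to O → oxidation state +1.
After: C4 has 1 bond to C, 3 bonds to O → oxidation state +3.
Δ = +3 − (+1) = +2, so this is an oxidation at C4.

+2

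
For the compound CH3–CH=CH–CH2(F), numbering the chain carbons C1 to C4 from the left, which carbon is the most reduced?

C1

Bonds to more-electronegative neighbours contribute +1 each, bonds to H or metals contribute −1 each, and C–C bonds contribute 0. Tallying each carbon:
C1: 1C, 3H → 0 − 3 = -3
C2: 3C, 1H → 0 − 1 = -1
C3: 3C, 1H → 0 − 1 = -1
C4: 1C, 2H, 1F → 0 − 2 + 1 = -1
The most reduced carbon is C1 at -3.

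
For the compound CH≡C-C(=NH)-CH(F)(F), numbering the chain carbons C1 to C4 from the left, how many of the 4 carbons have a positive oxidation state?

Tallying each carbon's bonds:
C1: 3C, 1H → 0 − 1 = -1
C2: 4C → 0 = 0
C3: 2C, 2N → 0 + 2 = +2
C4: 1C, 1H, 2F → 0 − 1 + 2 = +1
2 carbons (C3, C4) meet the condition.

2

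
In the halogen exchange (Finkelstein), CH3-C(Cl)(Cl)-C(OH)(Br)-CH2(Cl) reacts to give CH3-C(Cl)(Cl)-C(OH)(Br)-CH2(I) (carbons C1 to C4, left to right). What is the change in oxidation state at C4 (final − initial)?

0

Before: C4 has 1 bond to C, 2 bonds to H, 1 bond to Cl → oxidation state -1.
After: C4 has 1 bond to C, 2 bonds to H, 1 bond to I → oxidation state -1.
Δ = -1 − (-1) = 0, so no net redox change at C4.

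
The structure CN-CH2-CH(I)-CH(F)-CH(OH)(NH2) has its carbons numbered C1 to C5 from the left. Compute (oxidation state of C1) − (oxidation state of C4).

+3

C1: 1C, 3N → 0 + 3 = +3
C4: 2C, 1H, 1F → 0 − 1 + 1 = 0
Difference: +3 − (0) = +3.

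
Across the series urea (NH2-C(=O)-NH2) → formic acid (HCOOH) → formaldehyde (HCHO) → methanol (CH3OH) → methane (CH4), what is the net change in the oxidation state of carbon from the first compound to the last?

-8

Carbon oxidation states along the series — urea: +4, formic acid: +2, formaldehyde: 0, methanol: -2, methane: -4.
Net change = -4 − (+4) = -8.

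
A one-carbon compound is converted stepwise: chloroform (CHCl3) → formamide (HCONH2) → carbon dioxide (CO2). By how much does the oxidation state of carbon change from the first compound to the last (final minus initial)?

Carbon oxidation states along the series — chloroform: +2, formamide: +2, carbon dioxide: +4.
Net change = +4 − (+2) = +2.

+2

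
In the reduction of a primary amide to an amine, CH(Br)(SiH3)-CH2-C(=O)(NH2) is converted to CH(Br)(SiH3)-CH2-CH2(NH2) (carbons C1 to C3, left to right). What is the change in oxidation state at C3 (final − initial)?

-4

Before: C3 has 1 bond to C, 2 bonds to O, 1 bond to N → oxidation state +3.
After: C3 has 1 bond to C, 2 bonds to H, 1 bond to N → oxidation state -1.
Δ = -1 − (+3) = -4, so this is a reduction at C3.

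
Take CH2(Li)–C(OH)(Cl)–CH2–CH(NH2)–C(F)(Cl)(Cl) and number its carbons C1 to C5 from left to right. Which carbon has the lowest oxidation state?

Tallying each carbon's bonds:
C1: 1C, 2H, 1Li → 0 − 2 − 1 = -3
C2: 2C, 1O, 1Cl → 0 + 1 + 1 = +2
C3: 2C, 2H → 0 − 2 = -2
C4: 2C, 1H, 1N → 0 − 1 + 1 = 0
C5: 1C, 1F, 2Cl → 0 + 1 + 2 = +3
The most reduced carbon is C1 at -3.

C1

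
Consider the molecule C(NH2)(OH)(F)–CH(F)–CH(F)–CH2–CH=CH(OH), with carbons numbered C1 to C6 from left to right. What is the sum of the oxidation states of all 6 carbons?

Bonds to more-electronegative neighbours contribute +1 each, bonds to H or metals contribute −1 each, and C–C bonds contribute 0. Tallying each carbon:
C1: 1C, 1O, 1N, 1F → 0 + 1 + 1 + 1 = +3
C2: 2C, 1H, 1F → 0 − 1 + 1 = 0
C3: 2C, 1H, 1F → 0 − 1 + 1 = 0
C4: 2C, 2H → 0 − 2 = -2
C5: 3C, 1H → 0 − 1 = -1
C6: 2C, 1H, 1O → 0 − 1 + 1 = 0
Sum = +3 + 0 + 0 − 2 − 1 + 0 = 0.

0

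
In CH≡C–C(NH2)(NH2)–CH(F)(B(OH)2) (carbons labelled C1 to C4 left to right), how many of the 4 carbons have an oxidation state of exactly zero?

1

Tallying each carbon's bonds:
C1: 3C, 1H → 0 − 1 = -1
C2: 4C → 0 = 0
C3: 2C, 2N → 0 + 2 = +2
C4: 1C, 1H, 1F, 1B → 0 − 1 + 1 − 1 = -1
1 carbon (C2) meets the condition.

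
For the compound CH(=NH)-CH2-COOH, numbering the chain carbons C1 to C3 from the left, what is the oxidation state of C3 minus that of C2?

+5

C3: 1C, 3O → 0 + 3 = +3
C2: 2C, 2H → 0 − 2 = -2
Difference: +3 − (-2) = +5.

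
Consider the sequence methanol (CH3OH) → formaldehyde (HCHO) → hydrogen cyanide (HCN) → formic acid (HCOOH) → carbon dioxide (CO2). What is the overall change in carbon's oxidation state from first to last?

Carbon oxidation states along the series — methanol: -2, formaldehyde: 0, hydrogen cyanide: +2, formic acid: +2, carbon dioxide: +4.
Net change = +4 − (-2) = +6.

+6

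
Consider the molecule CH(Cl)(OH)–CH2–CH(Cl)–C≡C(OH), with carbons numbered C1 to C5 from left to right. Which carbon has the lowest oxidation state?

Assign +1 per bond to O/N/halogen, −1 per bond to H or an electropositive element, and 0 per bond to carbon. Tallying each carbon:
C1: 1C, 1H, 1O, 1Cl → 0 − 1 + 1 + 1 = +1
C2: 2C, 2H → 0 − 2 = -2
C3: 2C, 1H, 1Cl → 0 − 1 + 1 = 0
C4: 4C → 0 = 0
C5: 3C, 1O → 0 + 1 = +1
The most reduced carbon is C2 at -2.

C2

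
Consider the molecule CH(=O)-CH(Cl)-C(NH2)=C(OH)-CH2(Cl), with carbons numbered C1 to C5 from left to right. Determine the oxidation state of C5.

-1

Assign +1 per bond to O/N/halogen, −1 per bond to H or an electropositive element, and 0 per bond to carbon.
C5 has one bond to C (0), one bond to Cl (+1), one bond to H (-1), one bond to H (-1).
Oxidation state = 0 + 1 − 1 − 1 = -1.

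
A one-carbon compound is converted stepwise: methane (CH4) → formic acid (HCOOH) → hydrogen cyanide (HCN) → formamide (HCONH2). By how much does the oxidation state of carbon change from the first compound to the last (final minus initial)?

+6

Carbon oxidation states along the series — methane: -4, formic acid: +2, hydrogen cyanide: +2, formamide: +2.
Net change = +2 − (-4) = +6.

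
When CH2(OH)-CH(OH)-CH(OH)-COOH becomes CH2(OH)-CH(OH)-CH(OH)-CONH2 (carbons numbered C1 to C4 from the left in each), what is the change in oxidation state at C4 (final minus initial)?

Before: C4 has 1 bond to C, 3 bonds to O → oxidation state +3.
After: C4 has 1 bond to C, 2 bonds to O, 1 bond to N → oxidation state +3.
Δ = +3 − (+3) = 0, so no net redox change at C4.

0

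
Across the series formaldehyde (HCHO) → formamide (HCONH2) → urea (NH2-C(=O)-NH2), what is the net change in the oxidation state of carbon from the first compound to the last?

+4

Carbon oxidation states along the series — formaldehyde: 0, formamide: +2, urea: +4.
Net change = +4 − (0) = +4.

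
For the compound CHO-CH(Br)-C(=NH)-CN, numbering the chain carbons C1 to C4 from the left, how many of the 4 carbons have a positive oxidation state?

Tallying each carbon's bonds:
C1: 1C, 1H, 2O → 0 − 1 + 2 = +1
C2: 2C, 1H, 1Br → 0 − 1 + 1 = 0
C3: 2C, 2N → 0 + 2 = +2
C4: 1C, 3N → 0 + 3 = +3
3 carbons (C1, C3, C4) meet the condition.

3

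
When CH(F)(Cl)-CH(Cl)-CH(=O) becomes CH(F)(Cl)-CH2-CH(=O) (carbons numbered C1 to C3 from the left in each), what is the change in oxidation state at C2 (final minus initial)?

Before: C2 has 2 bonds to C, 1 bond to H, 1 bond to Cl → oxidation state 0.
After: C2 has 2 bonds to C, 2 bonds to H → oxidation state -2.
Δ = -2 − (0) = -2, so this is a reduction at C2.

-2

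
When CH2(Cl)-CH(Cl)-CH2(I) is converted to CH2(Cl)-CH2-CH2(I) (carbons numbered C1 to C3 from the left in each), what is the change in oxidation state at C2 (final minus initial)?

Before: C2 has 2 bonds to C, 1 bond to H, 1 bond to Cl → oxidation state 0.
After: C2 has 2 bonds to C, 2 bonds to H → oxidation state -2.
Δ = -2 − (0) = -2, so this is a reduction at C2.

-2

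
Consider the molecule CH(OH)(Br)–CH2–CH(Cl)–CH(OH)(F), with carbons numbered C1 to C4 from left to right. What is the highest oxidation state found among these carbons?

Bonds to more-electronegative neighbours contribute +1 each, bonds to H or metals contribute −1 each, and C–C bonds contribute 0. Tallying each carbon:
C1: 1C, 1H, 1O, 1Br → 0 − 1 + 1 + 1 = +1
C2: 2C, 2H → 0 − 2 = -2
C3: 2C, 1H, 1Cl → 0 − 1 + 1 = 0
C4: 1C, 1H, 1O, 1F → 0 − 1 + 1 + 1 = +1
The highest value is +1.

+1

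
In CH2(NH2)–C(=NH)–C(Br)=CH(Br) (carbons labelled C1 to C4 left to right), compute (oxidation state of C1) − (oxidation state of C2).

C1: 1C, 2H, 1N → 0 − 2 + 1 = -1
C2: 2C, 2N → 0 + 2 = +2
Difference: -1 − (+2) = -3.

-3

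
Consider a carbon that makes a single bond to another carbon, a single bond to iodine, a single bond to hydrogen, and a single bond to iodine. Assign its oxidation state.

Bonds to more-electronegative neighbours contribute +1 each, bonds to H or metals contribute −1 each, and C–C bonds contribute 0.
The carbon has one bond to C (0), one bond to I (+1), one bond to H (-1), one bond to I (+1).
Oxidation state = 0 + 1 − 1 + 1 = +1.

+1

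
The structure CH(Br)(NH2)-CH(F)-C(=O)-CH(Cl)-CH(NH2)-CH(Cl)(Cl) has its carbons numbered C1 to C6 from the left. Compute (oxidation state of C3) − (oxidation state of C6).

C3: 2C, 2O → 0 + 2 = +2
C6: 1C, 1H, 2Cl → 0 − 1 + 2 = +1
Difference: +2 − (+1) = +1.

+1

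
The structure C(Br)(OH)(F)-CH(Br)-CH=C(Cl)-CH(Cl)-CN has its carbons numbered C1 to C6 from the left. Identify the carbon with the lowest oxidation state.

C3

Assign +1 per bond to O/N/halogen, −1 per bond to H or an electropositive element, and 0 per bond to carbon. Tallying each carbon:
C1: 1C, 1O, 1F, 1Br → 0 + 1 + 1 + 1 = +3
C2: 2C, 1H, 1Br → 0 − 1 + 1 = 0
C3: 3C, 1H → 0 − 1 = -1
C4: 3C, 1Cl → 0 + 1 = +1
C5: 2C, 1H, 1Cl → 0 − 1 + 1 = 0
C6: 1C, 3N → 0 + 3 = +3
The most reduced carbon is C3 at -1.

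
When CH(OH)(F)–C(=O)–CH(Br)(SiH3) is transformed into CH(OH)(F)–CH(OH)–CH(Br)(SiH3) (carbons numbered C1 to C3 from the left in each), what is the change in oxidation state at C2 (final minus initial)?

-2

Before: C2 has 2 bonds to C, 2 bonds to O → oxidation state +2.
After: C2 has 2 bonds to C, 1 bond to H, 1 bond to O → oxidation state 0.
Δ = 0 − (+2) = -2, so this is a reduction at C2.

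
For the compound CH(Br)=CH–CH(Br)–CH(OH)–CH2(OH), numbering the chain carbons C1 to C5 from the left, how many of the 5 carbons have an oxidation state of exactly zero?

Tallying each carbon's bonds:
C1: 2C, 1H, 1Br → 0 − 1 + 1 = 0
C2: 3C, 1H → 0 − 1 = -1
C3: 2C, 1H, 1Br → 0 − 1 + 1 = 0
C4: 2C, 1H, 1O → 0 − 1 + 1 = 0
C5: 1C, 2H, 1O → 0 − 2 + 1 = -1
3 carbons (C1, C3, C4) meet the condition.

3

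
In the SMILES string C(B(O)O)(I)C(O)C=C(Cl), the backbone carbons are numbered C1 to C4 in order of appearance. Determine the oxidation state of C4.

0

C4 has a double bond to C (2×0 = 0), one bond to H (-1), one bond to Cl (+1).
Oxidation state = 0 − 1 + 1 = 0.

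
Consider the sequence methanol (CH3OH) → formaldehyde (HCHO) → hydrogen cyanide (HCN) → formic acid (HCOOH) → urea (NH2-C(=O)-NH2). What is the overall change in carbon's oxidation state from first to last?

+6

Carbon oxidation states along the series — methanol: -2, formaldehyde: 0, hydrogen cyanide: +2, formic acid: +2, urea: +4.
Net change = +4 − (-2) = +6.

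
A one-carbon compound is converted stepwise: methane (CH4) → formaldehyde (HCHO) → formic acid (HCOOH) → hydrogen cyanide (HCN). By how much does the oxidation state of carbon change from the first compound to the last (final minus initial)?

+6

Carbon oxidation states along the series — methane: -4, formaldehyde: 0, formic acid: +2, hydrogen cyanide: +2.
Net change = +2 − (-4) = +6.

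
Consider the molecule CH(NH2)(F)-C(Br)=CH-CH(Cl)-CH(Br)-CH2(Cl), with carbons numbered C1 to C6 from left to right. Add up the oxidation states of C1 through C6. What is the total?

Tallying each carbon's bonds:
C1: 1C, 1H, 1N, 1F → 0 − 1 + 1 + 1 = +1
C2: 3C, 1Br → 0 + 1 = +1
C3: 3C, 1H → 0 − 1 = -1
C4: 2C, 1H, 1Cl → 0 − 1 + 1 = 0
C5: 2C, 1H, 1Br → 0 − 1 + 1 = 0
C6: 1C, 2H, 1Cl → 0 − 2 + 1 = -1
Sum = +1 + 1 − 1 + 0 + 0 − 1 = 0.

0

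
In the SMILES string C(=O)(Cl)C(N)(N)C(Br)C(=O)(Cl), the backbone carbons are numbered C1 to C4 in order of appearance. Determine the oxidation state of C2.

+2

C2 has one bond to C (0), one bond to C (0), one bond to N (+1), one bond to N (+1).
Oxidation state = 0 + 0 + 1 + 1 = +2.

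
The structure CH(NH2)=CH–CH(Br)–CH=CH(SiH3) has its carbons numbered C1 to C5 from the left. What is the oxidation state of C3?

0

Each bond to a more electronegative atom (O, N, halogen) counts +1, each bond to a less electronegative atom (H, metal, B, Si) counts −1, and each C–C bond counts 0.
C3 has one bond to C (0), one bond to C (0), one bond to H (-1), one bond to Br (+1).
Oxidation state = 0 + 0 − 1 + 1 = 0.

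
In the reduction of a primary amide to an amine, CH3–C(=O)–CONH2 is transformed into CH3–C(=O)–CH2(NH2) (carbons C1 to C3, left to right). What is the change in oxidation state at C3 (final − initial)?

Before: C3 has 1 bond to C, 2 bonds to O, 1 bond to N → oxidation state +3.
After: C3 has 1 bond to C, 2 bonds to H, 1 bond to N → oxidation state -1.
Δ = -1 − (+3) = -4, so this is a reduction at C3.

-4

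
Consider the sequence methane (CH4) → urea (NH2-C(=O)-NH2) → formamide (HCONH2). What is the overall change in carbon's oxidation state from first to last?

+6

Carbon oxidation states along the series — methane: -4, urea: +4, formamide: +2.
Net change = +2 − (-4) = +6.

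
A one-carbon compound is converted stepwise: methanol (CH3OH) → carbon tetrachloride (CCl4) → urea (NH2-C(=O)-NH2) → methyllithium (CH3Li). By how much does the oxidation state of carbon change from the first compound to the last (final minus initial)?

-2

Carbon oxidation states along the series — methanol: -2, carbon tetrachloride: +4, urea: +4, methyllithium: -4.
Net change = -4 − (-2) = -2.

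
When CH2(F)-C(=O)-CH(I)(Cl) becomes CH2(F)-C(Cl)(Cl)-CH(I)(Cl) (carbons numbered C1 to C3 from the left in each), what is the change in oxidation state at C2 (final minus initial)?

0

Before: C2 has 2 bonds to C, 2 bonds to O → oxidation state +2.
After: C2 has 2 bonds to C, 2 bonds to Cl → oxidation state +2.
Δ = +2 − (+2) = 0, so no net redox change at C2.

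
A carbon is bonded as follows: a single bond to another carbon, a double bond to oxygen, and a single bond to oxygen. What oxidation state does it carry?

Assign +1 per bond to O/N/halogen, −1 per bond to H or an electropositive element, and 0 per bond to carbon.
The carbon has one bond to C (0), one bond to O (+1), a double bond to O (2×+1 = +2).
Oxidation state = 0 + 1 + 2 = +3.

+3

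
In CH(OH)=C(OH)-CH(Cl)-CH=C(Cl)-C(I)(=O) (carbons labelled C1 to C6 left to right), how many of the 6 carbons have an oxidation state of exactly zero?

Tallying each carbon's bonds:
C1: 2C, 1H, 1O → 0 − 1 + 1 = 0
C2: 3C, 1O → 0 + 1 = +1
C3: 2C, 1H, 1Cl → 0 − 1 + 1 = 0
C4: 3C, 1H → 0 − 1 = -1
C5: 3C, 1Cl → 0 + 1 = +1
C6: 1C, 2O, 1I → 0 + 2 + 1 = +3
2 carbons (C1, C3) meet the condition.

2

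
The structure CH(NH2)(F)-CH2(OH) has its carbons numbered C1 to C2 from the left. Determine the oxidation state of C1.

+1

Bonds to more-electronegative neighbours contribute +1 each, bonds to H or metals contribute −1 each, and C–C bonds contribute 0.
C1 has one bond to C (0), one bond to N (+1), one bond to F (+1), one bond to H (-1).
Oxidation state = 0 + 1 + 1 − 1 = +1.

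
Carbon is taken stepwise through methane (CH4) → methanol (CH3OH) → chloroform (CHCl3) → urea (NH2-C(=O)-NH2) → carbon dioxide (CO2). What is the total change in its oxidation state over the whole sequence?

+8

Carbon oxidation states along the series — methane: -4, methanol: -2, chloroform: +2, urea: +4, carbon dioxide: +4.
Net change = +4 − (-4) = +8.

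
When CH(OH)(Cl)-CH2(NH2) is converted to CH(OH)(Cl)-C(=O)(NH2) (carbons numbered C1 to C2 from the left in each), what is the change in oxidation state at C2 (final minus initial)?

Before: C2 has 1 bond to C, 2 bonds to H, 1 bond to N → oxidation state -1.
After: C2 has 1 bond to C, 2 bonds to O, 1 bond to N → oxidation state +3.
Δ = +3 − (-1) = +4, so this is an oxidation at C2.

+4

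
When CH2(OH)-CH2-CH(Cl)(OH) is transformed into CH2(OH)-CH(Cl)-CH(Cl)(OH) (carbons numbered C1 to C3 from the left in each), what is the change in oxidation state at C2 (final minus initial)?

Before: C2 has 2 bonds to C, 2 bonds to H → oxidation state -2.
After: C2 has 2 bonds to C, 1 bond to H, 1 bond to Cl → oxidation state 0.
Δ = 0 − (-2) = +2, so this is an oxidation at C2.

+2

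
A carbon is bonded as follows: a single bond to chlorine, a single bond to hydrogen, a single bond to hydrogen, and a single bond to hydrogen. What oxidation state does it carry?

-2

Assign +1 per bond to O/N/halogen, −1 per bond to H or an electropositive element, and 0 per bond to carbon.
The carbon has one bond to H (-1), one bond to H (-1), one bond to H (-1), one bond to Cl (+1).
Oxidation state = -1 − 1 − 1 + 1 = -2.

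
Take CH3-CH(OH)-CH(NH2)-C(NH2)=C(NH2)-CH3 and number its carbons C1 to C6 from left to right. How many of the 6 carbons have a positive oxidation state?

2

Tallying each carbon's bonds:
C1: 1C, 3H → 0 − 3 = -3
C2: 2C, 1H, 1O → 0 − 1 + 1 = 0
C3: 2C, 1H, 1N → 0 − 1 + 1 = 0
C4: 3C, 1N → 0 + 1 = +1
C5: 3C, 1N → 0 + 1 = +1
C6: 1C, 3H → 0 − 3 = -3
2 carbons (C4, C5) meet the condition.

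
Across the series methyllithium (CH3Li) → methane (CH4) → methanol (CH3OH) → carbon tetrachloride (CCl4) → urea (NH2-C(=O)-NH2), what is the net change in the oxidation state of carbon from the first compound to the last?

+8

Carbon oxidation states along the series — methyllithium: -4, methane: -4, methanol: -2, carbon tetrachloride: +4, urea: +4.
Net change = +4 − (-4) = +8.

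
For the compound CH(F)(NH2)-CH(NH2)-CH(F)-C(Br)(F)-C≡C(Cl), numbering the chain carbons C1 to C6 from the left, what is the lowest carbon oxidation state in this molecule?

Each bond to a more electronegative atom (O, N, halogen) counts +1, each bond to a less electronegative atom (H, metal, B, Si) counts −1, and each C–C bond counts 0. Tallying each carbon:
C1: 1C, 1H, 1N, 1F → 0 − 1 + 1 + 1 = +1
C2: 2C, 1H, 1N → 0 − 1 + 1 = 0
C3: 2C, 1H, 1F → 0 − 1 + 1 = 0
C4: 2C, 1F, 1Br → 0 + 1 + 1 = +2
C5: 4C → 0 = 0
C6: 3C, 1Cl → 0 + 1 = +1
The lowest value is 0.

0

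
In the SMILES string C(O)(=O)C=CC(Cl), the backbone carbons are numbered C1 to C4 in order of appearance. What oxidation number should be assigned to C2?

-1

Assign +1 per bond to O/N/halogen, −1 per bond to H or an electropositive element, and 0 per bond to carbon.
C2 has one bond to C (0), a double bond to C (2×0 = 0), one bond to H (-1).
Oxidation state = 0 + 0 − 1 = -1.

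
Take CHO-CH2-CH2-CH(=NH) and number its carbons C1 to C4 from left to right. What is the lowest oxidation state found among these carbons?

Count +1 for every bond to an atom more electronegative than carbon and −1 for every bond to one less electronegative; C–C bonds are 0. Tallying each carbon:
C1: 1C, 1H, 2O → 0 − 1 + 2 = +1
C2: 2C, 2H → 0 − 2 = -2
C3: 2C, 2H → 0 − 2 = -2
C4: 1C, 1H, 2N → 0 − 1 + 2 = +1
The lowest value is -2.

-2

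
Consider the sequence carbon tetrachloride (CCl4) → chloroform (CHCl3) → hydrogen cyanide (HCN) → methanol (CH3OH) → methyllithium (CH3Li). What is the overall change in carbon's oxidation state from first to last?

-8

Carbon oxidation states along the series — carbon tetrachloride: +4, chloroform: +2, hydrogen cyanide: +2, methanol: -2, methyllithium: -4.
Net change = -4 − (+4) = -8.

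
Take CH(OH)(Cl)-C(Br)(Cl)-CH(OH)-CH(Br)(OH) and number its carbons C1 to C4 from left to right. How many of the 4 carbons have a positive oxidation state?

Bonds to more-electronegative neighbours contribute +1 each, bonds to H or metals contribute −1 each, and C–C bonds contribute 0. Tallying each carbon:
C1: 1C, 1H, 1O, 1Cl → 0 − 1 + 1 + 1 = +1
C2: 2C, 1Cl, 1Br → 0 + 1 + 1 = +2
C3: 2C, 1H, 1O → 0 − 1 + 1 = 0
C4: 1C, 1H, 1O, 1Br → 0 − 1 + 1 + 1 = +1
3 carbons (C1, C2, C4) meet the condition.

3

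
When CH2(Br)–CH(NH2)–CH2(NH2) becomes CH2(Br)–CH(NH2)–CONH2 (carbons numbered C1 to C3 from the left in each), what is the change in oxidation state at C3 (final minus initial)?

+4

Before: C3 has 1 bond to C, 2 bonds to H, 1 bond to N → oxidation state -1.
After: C3 has 1 bond to C, 2 bonds to O, 1 bond to N → oxidation state +3.
Δ = +3 − (-1) = +4, so this is an oxidation at C3.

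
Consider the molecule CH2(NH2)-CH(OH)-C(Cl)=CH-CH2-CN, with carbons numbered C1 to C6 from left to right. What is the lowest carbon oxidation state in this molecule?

-2

Tallying each carbon's bonds:
C1: 1C, 2H, 1N → 0 − 2 + 1 = -1
C2: 2C, 1H, 1O → 0 − 1 + 1 = 0
C3: 3C, 1Cl → 0 + 1 = +1
C4: 3C, 1H → 0 − 1 = -1
C5: 2C, 2H → 0 − 2 = -2
C6: 1C, 3N → 0 + 3 = +3
The lowest value is -2.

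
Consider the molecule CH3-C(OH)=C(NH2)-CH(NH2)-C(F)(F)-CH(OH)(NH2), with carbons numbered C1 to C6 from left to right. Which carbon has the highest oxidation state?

C5

Bonds to more-electronegative neighbours contribute +1 each, bonds to H or metals contribute −1 each, and C–C bonds contribute 0. Tallying each carbon:
C1: 1C, 3H → 0 − 3 = -3
C2: 3C, 1O → 0 + 1 = +1
C3: 3C, 1N → 0 + 1 = +1
C4: 2C, 1H, 1N → 0 − 1 + 1 = 0
C5: 2C, 2F → 0 + 2 = +2
C6: 1C, 1H, 1O, 1N → 0 − 1 + 1 + 1 = +1
The most oxidised carbon is C5 at +2.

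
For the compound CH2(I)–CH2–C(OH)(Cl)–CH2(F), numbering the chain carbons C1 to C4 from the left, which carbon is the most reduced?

C2

Tallying each carbon's bonds:
C1: 1C, 2H, 1I → 0 − 2 + 1 = -1
C2: 2C, 2H → 0 − 2 = -2
C3: 2C, 1O, 1Cl → 0 + 1 + 1 = +2
C4: 1C, 2H, 1F → 0 − 2 + 1 = -1
The most reduced carbon is C2 at -2.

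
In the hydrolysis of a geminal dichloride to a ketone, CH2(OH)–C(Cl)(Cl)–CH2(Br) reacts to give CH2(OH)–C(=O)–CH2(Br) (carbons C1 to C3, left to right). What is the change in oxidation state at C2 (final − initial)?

0

Before: C2 has 2 bonds to C, 2 bonds to Cl → oxidation state +2.
After: C2 has 2 bonds to C, 2 bonds to O → oxidation state +2.
Δ = +2 − (+2) = 0, so no net redox change at C2.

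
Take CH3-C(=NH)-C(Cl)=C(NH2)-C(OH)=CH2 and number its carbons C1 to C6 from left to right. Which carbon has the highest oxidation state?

C2

Bonds to more-electronegative neighbours contribute +1 each, bonds to H or metals contribute −1 each, and C–C bonds contribute 0. Tallying each carbon:
C1: 1C, 3H → 0 − 3 = -3
C2: 2C, 2N → 0 + 2 = +2
C3: 3C, 1Cl → 0 + 1 = +1
C4: 3C, 1N → 0 + 1 = +1
C5: 3C, 1O → 0 + 1 = +1
C6: 2C, 2H → 0 − 2 = -2
The most oxidised carbon is C2 at +2.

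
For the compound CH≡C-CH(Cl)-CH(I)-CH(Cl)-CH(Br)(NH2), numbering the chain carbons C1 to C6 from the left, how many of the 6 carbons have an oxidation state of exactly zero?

Tallying each carbon's bonds:
C1: 3C, 1H → 0 − 1 = -1
C2: 4C → 0 = 0
C3: 2C, 1H, 1Cl → 0 − 1 + 1 = 0
C4: 2C, 1H, 1I → 0 − 1 + 1 = 0
C5: 2C, 1H, 1Cl → 0 − 1 + 1 = 0
C6: 1C, 1H, 1N, 1Br → 0 − 1 + 1 + 1 = +1
4 carbons (C2, C3, C4, C5) meet the condition.

4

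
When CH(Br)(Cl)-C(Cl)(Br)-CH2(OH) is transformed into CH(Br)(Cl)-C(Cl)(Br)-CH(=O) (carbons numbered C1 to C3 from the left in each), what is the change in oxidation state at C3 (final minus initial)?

+2

Before: C3 has 1 bond to C, 2 bonds to H, 1 bond to O → oxidation state -1.
After: C3 has 1 bond to C, 1 bond to H, 2 bonds to O → oxidation state +1.
Δ = +1 − (-1) = +2, so this is an oxidation at C3.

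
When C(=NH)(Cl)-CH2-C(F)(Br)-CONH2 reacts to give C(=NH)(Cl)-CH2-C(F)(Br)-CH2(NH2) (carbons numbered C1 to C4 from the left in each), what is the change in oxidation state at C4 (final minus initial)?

-4

Before: C4 has 1 bond to C, 2 bonds to O, 1 bond to N → oxidation state +3.
After: C4 has 1 bond to C, 2 bonds to H, 1 bond to N → oxidation state -1.
Δ = -1 − (+3) = -4, so this is a reduction at C4.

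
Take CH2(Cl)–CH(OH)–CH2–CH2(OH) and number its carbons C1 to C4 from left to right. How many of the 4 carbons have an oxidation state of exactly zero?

Tallying each carbon's bonds:
C1: 1C, 2H, 1Cl → 0 − 2 + 1 = -1
C2: 2C, 1H, 1O → 0 − 1 + 1 = 0
C3: 2C, 2H → 0 − 2 = -2
C4: 1C, 2H, 1O → 0 − 2 + 1 = -1
1 carbon (C2) meets the condition.

1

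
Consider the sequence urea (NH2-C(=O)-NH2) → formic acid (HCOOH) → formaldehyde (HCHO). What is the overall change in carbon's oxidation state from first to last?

-4

Carbon oxidation states along the series — urea: +4, formic acid: +2, formaldehyde: 0.
Net change = 0 − (+4) = -4.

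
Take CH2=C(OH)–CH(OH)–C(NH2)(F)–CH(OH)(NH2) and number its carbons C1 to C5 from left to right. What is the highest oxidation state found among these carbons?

Tallying each carbon's bonds:
C1: 2C, 2H → 0 − 2 = -2
C2: 3C, 1O → 0 + 1 = +1
C3: 2C, 1H, 1O → 0 − 1 + 1 = 0
C4: 2C, 1N, 1F → 0 + 1 + 1 = +2
C5: 1C, 1H, 1O, 1N → 0 − 1 + 1 + 1 = +1
The highest value is +2.

+2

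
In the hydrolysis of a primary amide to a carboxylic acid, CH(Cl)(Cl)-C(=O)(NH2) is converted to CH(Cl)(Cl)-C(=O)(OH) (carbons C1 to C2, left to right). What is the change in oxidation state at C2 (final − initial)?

0

Before: C2 has 1 bond to C, 2 bonds to O, 1 bond to N → oxidation state +3.
After: C2 has 1 bond to C, 3 bonds to O → oxidation state +3.
Δ = +3 − (+3) = 0, so no net redox change at C2.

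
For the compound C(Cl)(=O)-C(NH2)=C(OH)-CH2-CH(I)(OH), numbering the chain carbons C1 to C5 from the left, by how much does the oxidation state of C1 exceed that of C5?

C1: 1C, 2O, 1Cl → 0 + 2 + 1 = +3
C5: 1C, 1H, 1O, 1I → 0 − 1 + 1 + 1 = +1
Difference: +3 − (+1) = +2.

+2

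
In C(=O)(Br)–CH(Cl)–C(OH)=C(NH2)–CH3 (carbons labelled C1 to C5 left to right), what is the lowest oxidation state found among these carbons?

-3

Tallying each carbon's bonds:
C1: 1C, 2O, 1Br → 0 + 2 + 1 = +3
C2: 2C, 1H, 1Cl → 0 − 1 + 1 = 0
C3: 3C, 1O → 0 + 1 = +1
C4: 3C, 1N → 0 + 1 = +1
C5: 1C, 3H → 0 − 3 = -3
The lowest value is -3.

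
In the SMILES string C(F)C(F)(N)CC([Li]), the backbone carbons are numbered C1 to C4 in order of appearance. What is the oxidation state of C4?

-3

Bonds to more-electronegative neighbours contribute +1 each, bonds to H or metals contribute −1 each, and C–C bonds contribute 0.
C4 has one bond to C (0), one bond to H (-1), one bond to H (-1), one bond to Li (-1).
Oxidation state = 0 − 1 − 1 − 1 = -3.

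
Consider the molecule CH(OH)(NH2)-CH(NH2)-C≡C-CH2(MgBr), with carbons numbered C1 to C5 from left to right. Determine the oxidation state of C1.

+1

Bonds to more-electronegative neighbours contribute +1 each, bonds to H or metals contribute −1 each, and C–C bonds contribute 0.
C1 has one bond to C (0), one bond to O (+1), one bond to H (-1), one bond to N (+1).
Oxidation state = 0 + 1 − 1 + 1 = +1.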